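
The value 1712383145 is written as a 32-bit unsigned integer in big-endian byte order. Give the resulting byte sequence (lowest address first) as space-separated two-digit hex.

1712383145 in hexadecimal, padded to 32 bits, is 0x6610E4A9.
Split into bytes (most-significant first): 66 10 E4 A9.
Big-endian stores the most-significant byte at the lowest address.
So the memory order matches the most-significant-first order: 66 10 E4 A9.

66 10 E4 A9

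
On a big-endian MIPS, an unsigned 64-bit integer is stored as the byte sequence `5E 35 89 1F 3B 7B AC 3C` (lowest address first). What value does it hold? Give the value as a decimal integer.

6788482780565843004

Big-endian: lowest address holds the most-significant byte.
The bytes are already most-significant first: 0x5E35891F3B7BAC3C.
0x5E35891F3B7BAC3C = 6788482780565843004.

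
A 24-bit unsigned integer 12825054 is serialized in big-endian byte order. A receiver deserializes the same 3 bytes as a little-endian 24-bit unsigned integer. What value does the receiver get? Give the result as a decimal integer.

14594499

12825054 in 24-bit hexadecimal is 0xC3B1DE.
Stored big-endian, the bytes at ascending addresses are C3 B1 DE.
Read back as little-endian, the first byte is least significant, giving 0xDEB1C3.
0xDEB1C3 = 14594499.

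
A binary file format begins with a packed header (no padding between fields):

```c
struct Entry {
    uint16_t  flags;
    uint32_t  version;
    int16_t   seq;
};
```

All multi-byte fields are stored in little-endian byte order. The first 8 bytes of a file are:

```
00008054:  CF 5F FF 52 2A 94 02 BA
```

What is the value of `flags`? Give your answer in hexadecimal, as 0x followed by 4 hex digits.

`flags` is the first field, at byte offset 0, occupying 2 bytes.
Bytes at offsets 0..1: CF 5F.
In little-endian order the low byte comes first in memory.
Reassemble most-significant byte first: 5F CF → 0x5FCF.

0x5FCF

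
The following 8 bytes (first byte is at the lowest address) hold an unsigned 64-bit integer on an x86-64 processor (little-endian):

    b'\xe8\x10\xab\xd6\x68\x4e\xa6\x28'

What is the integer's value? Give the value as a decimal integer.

2929114819836186856

Little-endian: lowest address holds the least-significant byte.
Reassemble most-significant byte first: 28 A6 4E 68 D6 AB 10 E8 → 0x28A64E68D6AB10E8.
0x28A64E68D6AB10E8 = 2929114819836186856.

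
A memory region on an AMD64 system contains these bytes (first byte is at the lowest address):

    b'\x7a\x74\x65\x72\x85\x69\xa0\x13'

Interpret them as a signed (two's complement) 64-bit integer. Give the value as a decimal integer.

1414246304865154170

In little-endian order the low byte comes first in memory.
Reassemble most-significant byte first: 13 A0 69 85 72 65 74 7A → 0x13A069857265747A.
0x13A069857265747A = 1414246304865154170.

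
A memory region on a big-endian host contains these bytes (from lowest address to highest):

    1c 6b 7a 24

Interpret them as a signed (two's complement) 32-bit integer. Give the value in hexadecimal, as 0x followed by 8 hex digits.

In big-endian order the high byte comes first in memory.
The bytes are already most-significant first: 0x1C6B7A24.

0x1C6B7A24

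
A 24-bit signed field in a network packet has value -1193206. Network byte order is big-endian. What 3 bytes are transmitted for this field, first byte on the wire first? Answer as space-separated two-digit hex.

ED CB 0A

Two's complement of -1193206 in 24 bits: 1193206 = 0x1234F6; invert → 0xEDCB09; add 1 → 0xEDCB0A.
Split into bytes (most-significant first): ED CB 0A.
Big-endian stores the most-significant byte at the lowest address.
So the memory order matches the most-significant-first order: ED CB 0A.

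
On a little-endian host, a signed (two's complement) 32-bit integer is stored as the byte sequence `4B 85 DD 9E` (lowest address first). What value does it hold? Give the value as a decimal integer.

In little-endian order the low byte comes first in memory.
Reassemble most-significant byte first: 9E DD 85 4B → 0x9EDD854B.
Top bit is set, so as a signed 32-bit value this is 0x9EDD854B − 2^32 = -1629649589.

-1629649589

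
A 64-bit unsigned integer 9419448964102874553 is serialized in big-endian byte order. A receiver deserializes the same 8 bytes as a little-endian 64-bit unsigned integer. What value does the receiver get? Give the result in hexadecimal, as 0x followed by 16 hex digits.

0xB9E5452DED9AB882

9419448964102874553 in 64-bit hexadecimal is 0x82B89AED2D45E5B9.
Stored big-endian, the bytes at ascending addresses are 82 B8 9A ED 2D 45 E5 B9.
Read back as little-endian, the first byte is least significant, giving 0xB9E5452DED9AB882.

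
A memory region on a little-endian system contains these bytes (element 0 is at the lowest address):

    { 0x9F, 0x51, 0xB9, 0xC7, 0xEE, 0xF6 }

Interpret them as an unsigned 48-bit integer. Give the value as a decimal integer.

271505413460383

Little-endian stores the least-significant byte at the lowest address.
Reassemble most-significant byte first: F6 EE C7 B9 51 9F → 0xF6EEC7B9519F.
0xF6EEC7B9519F = 271505413460383.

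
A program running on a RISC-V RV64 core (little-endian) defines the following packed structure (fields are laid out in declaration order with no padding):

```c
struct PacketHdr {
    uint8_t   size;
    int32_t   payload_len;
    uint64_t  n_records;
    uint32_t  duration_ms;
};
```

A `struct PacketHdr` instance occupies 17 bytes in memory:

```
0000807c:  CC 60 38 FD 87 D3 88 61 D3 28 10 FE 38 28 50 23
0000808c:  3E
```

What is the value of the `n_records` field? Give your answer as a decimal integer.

4106737677739591891

`n_records` follows `size` (1 B), `payload_len` (4 B), so it starts at offset 1 + 4 = 5 and occupies 8 bytes.
Bytes at offsets 5..12: D3 88 61 D3 28 10 FE 38.
Little-endian stores the least-significant byte at the lowest address.
Reassemble most-significant byte first: 38 FE 10 28 D3 61 88 D3 → 0x38FE1028D36188D3.
0x38FE1028D36188D3 = 4106737677739591891.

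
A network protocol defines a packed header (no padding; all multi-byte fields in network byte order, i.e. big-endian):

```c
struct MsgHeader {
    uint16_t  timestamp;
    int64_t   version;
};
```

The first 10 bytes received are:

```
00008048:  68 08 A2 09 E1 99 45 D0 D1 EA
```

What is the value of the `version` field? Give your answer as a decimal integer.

`version` follows `timestamp` (2 bytes), so it starts at byte offset 2 and occupies 8 bytes.
Bytes at offsets 2..9: A2 09 E1 99 45 D0 D1 EA.
Big-endian: lowest address holds the most-significant byte.
The bytes are already most-significant first: 0xA209E19945D0D1EA.
Top bit is set, so as a signed 64-bit value this is 0xA209E19945D0D1EA − 2^64 = -6770632516357271062.

-6770632516357271062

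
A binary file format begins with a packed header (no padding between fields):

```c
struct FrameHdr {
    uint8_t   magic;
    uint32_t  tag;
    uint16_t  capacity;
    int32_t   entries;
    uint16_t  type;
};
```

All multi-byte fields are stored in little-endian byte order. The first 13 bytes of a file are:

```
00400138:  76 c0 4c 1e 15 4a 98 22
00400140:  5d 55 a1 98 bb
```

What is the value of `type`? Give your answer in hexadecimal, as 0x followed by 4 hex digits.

`type` follows `magic` (1 B), `tag` (4 B), `capacity` (2 B), `entries` (4 B), so it starts at offset 1 + 4 + 2 + 4 = 11 and occupies 2 bytes.
Bytes at offsets 11..12: 98 BB.
Little-endian stores the least-significant byte at the lowest address.
Reassemble most-significant byte first: BB 98 → 0xBB98.

0xBB98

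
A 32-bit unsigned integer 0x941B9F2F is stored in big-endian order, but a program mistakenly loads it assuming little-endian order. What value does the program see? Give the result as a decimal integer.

Stored big-endian, the bytes at ascending addresses are 94 1B 9F 2F.
Read back as little-endian, the first byte is least significant, giving 0x2F9F1B94.
0x2F9F1B94 = 798956436.

798956436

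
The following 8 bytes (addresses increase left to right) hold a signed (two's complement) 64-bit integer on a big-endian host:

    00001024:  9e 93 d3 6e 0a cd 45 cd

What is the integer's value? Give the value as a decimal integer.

Big-endian: lowest address holds the most-significant byte.
The bytes are already most-significant first: 0x9E93D36E0ACD45CD.
Top bit is set, so as a signed 64-bit value this is 0x9E93D36E0ACD45CD − 2^64 = -7020034924559383091.

-7020034924559383091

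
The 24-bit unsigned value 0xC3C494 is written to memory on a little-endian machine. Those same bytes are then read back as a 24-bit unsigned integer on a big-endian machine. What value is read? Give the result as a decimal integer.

Stored little-endian, the bytes at ascending addresses are 94 C4 C3.
Read back as big-endian, the last byte is least significant, giving 0x94C4C3.
0x94C4C3 = 9749699.

9749699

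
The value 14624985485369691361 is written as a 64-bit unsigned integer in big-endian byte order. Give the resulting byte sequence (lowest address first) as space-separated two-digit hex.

CA F6 62 CF FC B4 4C E1

14624985485369691361 in hexadecimal, padded to 64 bits, is 0xCAF662CFFCB44CE1.
Split into bytes (most-significant first): CA F6 62 CF FC B4 4C E1.
Big-endian stores the most-significant byte at the lowest address.
So the memory order matches the most-significant-first order: CA F6 62 CF FC B4 4C E1.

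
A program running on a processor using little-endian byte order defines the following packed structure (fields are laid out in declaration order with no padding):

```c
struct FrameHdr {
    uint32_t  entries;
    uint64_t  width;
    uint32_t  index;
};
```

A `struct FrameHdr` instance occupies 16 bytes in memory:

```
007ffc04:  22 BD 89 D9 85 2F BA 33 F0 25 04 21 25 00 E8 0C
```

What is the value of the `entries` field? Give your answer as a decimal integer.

`entries` is the first field, at byte offset 0, occupying 4 bytes.
Bytes at offsets 0..3: 22 BD 89 D9.
In little-endian order the low byte comes first in memory.
Reassemble most-significant byte first: D9 89 BD 22 → 0xD989BD22.
0xD989BD22 = 3649682722.

3649682722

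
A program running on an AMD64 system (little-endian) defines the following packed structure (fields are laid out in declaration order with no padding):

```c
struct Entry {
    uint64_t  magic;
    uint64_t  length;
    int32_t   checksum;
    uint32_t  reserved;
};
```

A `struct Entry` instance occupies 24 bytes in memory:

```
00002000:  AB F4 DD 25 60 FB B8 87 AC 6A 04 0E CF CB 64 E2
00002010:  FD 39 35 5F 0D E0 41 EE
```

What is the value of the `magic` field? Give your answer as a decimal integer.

9779842981205767339

`magic` is the first field, at byte offset 0, occupying 8 bytes.
Bytes at offsets 0..7: AB F4 DD 25 60 FB B8 87.
Little-endian: lowest address holds the least-significant byte.
Reassemble most-significant byte first: 87 B8 FB 60 25 DD F4 AB → 0x87B8FB6025DDF4AB.
0x87B8FB6025DDF4AB = 9779842981205767339.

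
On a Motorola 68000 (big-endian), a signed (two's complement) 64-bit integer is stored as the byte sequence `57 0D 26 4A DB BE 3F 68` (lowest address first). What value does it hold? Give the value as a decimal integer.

6272711958953082728

Big-endian stores the most-significant byte at the lowest address.
The bytes are already most-significant first: 0x570D264ADBBE3F68.
0x570D264ADBBE3F68 = 6272711958953082728.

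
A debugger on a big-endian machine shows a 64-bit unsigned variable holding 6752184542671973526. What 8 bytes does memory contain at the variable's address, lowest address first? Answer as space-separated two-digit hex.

6752184542671973526 in hexadecimal, padded to 64 bits, is 0x5DB4941123D8AC96.
Split into bytes (most-significant first): 5D B4 94 11 23 D8 AC 96.
In big-endian order the high byte comes first in memory.
So the memory order matches the most-significant-first order: 5D B4 94 11 23 D8 AC 96.

5D B4 94 11 23 D8 AC 96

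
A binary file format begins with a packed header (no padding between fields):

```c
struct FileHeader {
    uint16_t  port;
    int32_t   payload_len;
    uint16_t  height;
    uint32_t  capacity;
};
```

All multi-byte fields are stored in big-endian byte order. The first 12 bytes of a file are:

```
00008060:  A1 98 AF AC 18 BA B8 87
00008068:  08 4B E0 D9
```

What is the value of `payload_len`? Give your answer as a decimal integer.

`payload_len` follows `port` (2 bytes), so it starts at byte offset 2 and occupies 4 bytes.
Bytes at offsets 2..5: AF AC 18 BA.
Big-endian: lowest address holds the most-significant byte.
The bytes are already most-significant first: 0xAFAC18BA.
Top bit is set, so as a signed 32-bit value this is 0xAFAC18BA − 2^32 = -1347675974.

-1347675974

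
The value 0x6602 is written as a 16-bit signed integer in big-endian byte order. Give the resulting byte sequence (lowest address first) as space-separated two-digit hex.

66 02

Split into bytes (most-significant first): 66 02.
In big-endian order the high byte comes first in memory.
So the memory order matches the most-significant-first order: 66 02.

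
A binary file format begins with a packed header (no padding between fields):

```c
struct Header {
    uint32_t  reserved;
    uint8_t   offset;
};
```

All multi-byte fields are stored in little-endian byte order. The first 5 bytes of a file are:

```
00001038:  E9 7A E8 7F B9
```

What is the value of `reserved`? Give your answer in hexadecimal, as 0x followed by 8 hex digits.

0x7FE87AE9

`reserved` is the first field, at byte offset 0, occupying 4 bytes.
Bytes at offsets 0..3: E9 7A E8 7F.
Little-endian stores the least-significant byte at the lowest address.
Reassemble most-significant byte first: 7F E8 7A E9 → 0x7FE87AE9.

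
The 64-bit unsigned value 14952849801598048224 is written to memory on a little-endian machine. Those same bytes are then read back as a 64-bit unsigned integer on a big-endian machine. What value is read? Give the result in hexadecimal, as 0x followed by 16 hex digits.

14952849801598048224 in 64-bit hexadecimal is 0xCF8331ABC40597E0.
Stored little-endian, the bytes at ascending addresses are E0 97 05 C4 AB 31 83 CF.
Read back as big-endian, the last byte is least significant, giving 0xE09705C4AB3183CF.

0xE09705C4AB3183CF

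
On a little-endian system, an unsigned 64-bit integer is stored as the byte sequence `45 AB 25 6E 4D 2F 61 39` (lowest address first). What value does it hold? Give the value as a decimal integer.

4134637942509775685

Little-endian stores the least-significant byte at the lowest address.
Reassemble most-significant byte first: 39 61 2F 4D 6E 25 AB 45 → 0x39612F4D6E25AB45.
0x39612F4D6E25AB45 = 4134637942509775685.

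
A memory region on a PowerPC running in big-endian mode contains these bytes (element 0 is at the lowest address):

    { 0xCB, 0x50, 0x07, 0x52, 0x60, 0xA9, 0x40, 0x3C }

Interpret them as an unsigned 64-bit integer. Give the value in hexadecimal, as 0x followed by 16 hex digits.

Big-endian stores the most-significant byte at the lowest address.
The bytes are already most-significant first: 0xCB50075260A9403C.

0xCB50075260A9403C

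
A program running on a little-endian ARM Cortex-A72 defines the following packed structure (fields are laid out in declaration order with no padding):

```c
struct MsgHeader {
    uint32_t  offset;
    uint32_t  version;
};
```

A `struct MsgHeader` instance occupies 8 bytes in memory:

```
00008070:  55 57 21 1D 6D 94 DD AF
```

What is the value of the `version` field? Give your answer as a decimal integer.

`version` follows `offset` (4 bytes), so it starts at byte offset 4 and occupies 4 bytes.
Bytes at offsets 4..7: 6D 94 DD AF.
Little-endian: lowest address holds the least-significant byte.
Reassemble most-significant byte first: AF DD 94 6D → 0xAFDD946D.
0xAFDD946D = 2950534253.

2950534253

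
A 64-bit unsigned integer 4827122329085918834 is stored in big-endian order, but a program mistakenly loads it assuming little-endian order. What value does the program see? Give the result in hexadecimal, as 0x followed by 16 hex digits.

4827122329085918834 in 64-bit hexadecimal is 0x42FD622EE085BE72.
Stored big-endian, the bytes at ascending addresses are 42 FD 62 2E E0 85 BE 72.
Read back as little-endian, the first byte is least significant, giving 0x72BE85E02E62FD42.

0x72BE85E02E62FD42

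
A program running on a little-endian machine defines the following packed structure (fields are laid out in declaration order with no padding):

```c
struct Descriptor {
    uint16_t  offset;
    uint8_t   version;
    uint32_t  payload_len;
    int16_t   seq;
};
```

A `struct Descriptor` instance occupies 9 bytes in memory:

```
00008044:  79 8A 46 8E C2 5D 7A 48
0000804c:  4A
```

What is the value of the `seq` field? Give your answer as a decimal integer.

19016

`seq` follows `offset` (2 B), `version` (1 B), `payload_len` (4 B), so it starts at offset 2 + 1 + 4 = 7 and occupies 2 bytes.
Bytes at offsets 7..8: 48 4A.
Little-endian: lowest address holds the least-significant byte.
Reassemble most-significant byte first: 4A 48 → 0x4A48.
0x4A48 = 19016.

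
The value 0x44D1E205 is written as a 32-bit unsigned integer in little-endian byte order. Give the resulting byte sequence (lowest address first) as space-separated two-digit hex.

Split into bytes (most-significant first): 44 D1 E2 05.
Little-endian stores the least-significant byte at the lowest address.
So at ascending addresses the bytes are 05 E2 D1 44.

05 E2 D1 44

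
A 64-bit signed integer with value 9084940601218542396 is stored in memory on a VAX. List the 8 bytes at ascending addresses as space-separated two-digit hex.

3C AB 27 BD 57 31 14 7E

9084940601218542396 in hexadecimal, padded to 64 bits, is 0x7E143157BD27AB3C.
Split into bytes (most-significant first): 7E 14 31 57 BD 27 AB 3C.
Little-endian: lowest address holds the least-significant byte.
So at ascending addresses the bytes are 3C AB 27 BD 57 31 14 7E.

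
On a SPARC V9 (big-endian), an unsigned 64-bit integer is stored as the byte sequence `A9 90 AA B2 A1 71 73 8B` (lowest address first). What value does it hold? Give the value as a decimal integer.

12218453473245623179

Big-endian stores the most-significant byte at the lowest address.
The bytes are already most-significant first: 0xA990AAB2A171738B.
0xA990AAB2A171738B = 12218453473245623179.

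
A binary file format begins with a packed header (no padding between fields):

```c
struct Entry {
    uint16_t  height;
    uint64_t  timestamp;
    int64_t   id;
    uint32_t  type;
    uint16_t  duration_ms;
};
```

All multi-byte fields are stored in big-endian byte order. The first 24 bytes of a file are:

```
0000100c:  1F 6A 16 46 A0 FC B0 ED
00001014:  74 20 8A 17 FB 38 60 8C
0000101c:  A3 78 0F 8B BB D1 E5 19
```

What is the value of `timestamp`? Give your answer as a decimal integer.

1605147324364715040

`timestamp` follows `height` (2 bytes), so it starts at byte offset 2 and occupies 8 bytes.
Bytes at offsets 2..9: 16 46 A0 FC B0 ED 74 20.
Big-endian: lowest address holds the most-significant byte.
The bytes are already most-significant first: 0x1646A0FCB0ED7420.
0x1646A0FCB0ED7420 = 1605147324364715040.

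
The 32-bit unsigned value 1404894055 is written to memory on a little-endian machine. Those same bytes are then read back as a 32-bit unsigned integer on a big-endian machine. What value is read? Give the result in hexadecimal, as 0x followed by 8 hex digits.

1404894055 in 32-bit hexadecimal is 0x53BCFB67.
Stored little-endian, the bytes at ascending addresses are 67 FB BC 53.
Read back as big-endian, the last byte is least significant, giving 0x67FBBC53.

0x67FBBC53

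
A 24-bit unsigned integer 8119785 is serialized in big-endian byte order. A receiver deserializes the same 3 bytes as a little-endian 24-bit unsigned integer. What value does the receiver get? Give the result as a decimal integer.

8119785 in 24-bit hexadecimal is 0x7BE5E9.
Stored big-endian, the bytes at ascending addresses are 7B E5 E9.
Read back as little-endian, the first byte is least significant, giving 0xE9E57B.
0xE9E57B = 15328635.

15328635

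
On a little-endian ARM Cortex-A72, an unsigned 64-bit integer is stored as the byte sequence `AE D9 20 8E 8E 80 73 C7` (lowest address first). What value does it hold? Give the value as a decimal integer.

14371972185627613614

Little-endian: lowest address holds the least-significant byte.
Reassemble most-significant byte first: C7 73 80 8E 8E 20 D9 AE → 0xC773808E8E20D9AE.
0xC773808E8E20D9AE = 14371972185627613614.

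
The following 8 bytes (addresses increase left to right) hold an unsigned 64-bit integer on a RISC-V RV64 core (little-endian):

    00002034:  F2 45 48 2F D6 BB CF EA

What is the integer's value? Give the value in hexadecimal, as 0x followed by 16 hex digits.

0xEACFBBD62F4845F2

In little-endian order the low byte comes first in memory.
Reassemble most-significant byte first: EA CF BB D6 2F 48 45 F2 → 0xEACFBBD62F4845F2.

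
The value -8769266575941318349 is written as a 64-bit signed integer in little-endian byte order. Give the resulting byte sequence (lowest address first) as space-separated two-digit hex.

Two's complement of -8769266575941318349 in 64 bits: 8769266575941318349 = 0x79B2B17D3FB036CD; invert → 0x864D4E82C04FC932; add 1 → 0x864D4E82C04FC933.
Split into bytes (most-significant first): 86 4D 4E 82 C0 4F C9 33.
In little-endian order the low byte comes first in memory.
So at ascending addresses the bytes are 33 C9 4F C0 82 4E 4D 86.

33 C9 4F C0 82 4E 4D 86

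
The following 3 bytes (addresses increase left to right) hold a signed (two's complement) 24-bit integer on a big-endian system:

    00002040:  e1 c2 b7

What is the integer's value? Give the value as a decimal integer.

-1981769

Big-endian stores the most-significant byte at the lowest address.
The bytes are already most-significant first: 0xE1C2B7.
Top bit is set, so as a signed 24-bit value this is 0xE1C2B7 − 2^24 = -1981769.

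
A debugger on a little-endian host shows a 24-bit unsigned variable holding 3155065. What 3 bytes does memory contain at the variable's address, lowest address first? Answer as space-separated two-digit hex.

79 24 30

3155065 in hexadecimal, padded to 24 bits, is 0x302479.
Split into bytes (most-significant first): 30 24 79.
Little-endian stores the least-significant byte at the lowest address.
So at ascending addresses the bytes are 79 24 30.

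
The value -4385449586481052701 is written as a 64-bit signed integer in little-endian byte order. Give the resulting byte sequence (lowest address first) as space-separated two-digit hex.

E3 C3 69 11 D6 C0 23 C3

Two's complement of -4385449586481052701 in 64 bits: 4385449586481052701 = 0x3CDC3F29EE963C1D; invert → 0xC323C0D61169C3E2; add 1 → 0xC323C0D61169C3E3.
Split into bytes (most-significant first): C3 23 C0 D6 11 69 C3 E3.
Little-endian: lowest address holds the least-significant byte.
So at ascending addresses the bytes are E3 C3 69 11 D6 C0 23 C3.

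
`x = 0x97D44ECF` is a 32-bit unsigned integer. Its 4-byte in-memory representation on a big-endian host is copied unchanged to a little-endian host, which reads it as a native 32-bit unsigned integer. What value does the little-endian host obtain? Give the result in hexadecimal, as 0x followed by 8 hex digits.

0xCF4ED497

Stored big-endian, the bytes at ascending addresses are 97 D4 4E CF.
Read back as little-endian, the first byte is least significant, giving 0xCF4ED497.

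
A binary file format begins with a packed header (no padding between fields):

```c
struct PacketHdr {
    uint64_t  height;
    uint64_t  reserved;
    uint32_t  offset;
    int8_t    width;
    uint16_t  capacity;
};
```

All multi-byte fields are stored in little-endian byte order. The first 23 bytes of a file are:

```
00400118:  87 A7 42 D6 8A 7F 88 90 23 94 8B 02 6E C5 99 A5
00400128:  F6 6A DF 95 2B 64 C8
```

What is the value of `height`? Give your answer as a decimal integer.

`height` is the first field, at byte offset 0, occupying 8 bytes.
Bytes at offsets 0..7: 87 A7 42 D6 8A 7F 88 90.
In little-endian order the low byte comes first in memory.
Reassemble most-significant byte first: 90 88 7F 8A D6 42 A7 87 → 0x90887F8AD642A787.
0x90887F8AD642A787 = 10414714372571178887.

10414714372571178887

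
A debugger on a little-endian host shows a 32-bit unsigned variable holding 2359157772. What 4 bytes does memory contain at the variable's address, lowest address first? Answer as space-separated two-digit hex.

0C E4 9D 8C

2359157772 in hexadecimal, padded to 32 bits, is 0x8C9DE40C.
Split into bytes (most-significant first): 8C 9D E4 0C.
Little-endian stores the least-significant byte at the lowest address.
So at ascending addresses the bytes are 0C E4 9D 8C.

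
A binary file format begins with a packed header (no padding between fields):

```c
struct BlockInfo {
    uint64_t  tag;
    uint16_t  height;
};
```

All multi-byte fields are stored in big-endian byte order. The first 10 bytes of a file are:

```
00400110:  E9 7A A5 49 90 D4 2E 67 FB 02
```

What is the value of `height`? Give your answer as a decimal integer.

64258

`height` follows `tag` (8 bytes), so it starts at byte offset 8 and occupies 2 bytes.
Bytes at offsets 8..9: FB 02.
Big-endian stores the most-significant byte at the lowest address.
The bytes are already most-significant first: 0xFB02.
0xFB02 = 64258.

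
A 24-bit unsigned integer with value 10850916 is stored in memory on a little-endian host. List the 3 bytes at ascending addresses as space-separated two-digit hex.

64 92 A5

10850916 in hexadecimal, padded to 24 bits, is 0xA59264.
Split into bytes (most-significant first): A5 92 64.
Little-endian stores the least-significant byte at the lowest address.
So at ascending addresses the bytes are 64 92 A5.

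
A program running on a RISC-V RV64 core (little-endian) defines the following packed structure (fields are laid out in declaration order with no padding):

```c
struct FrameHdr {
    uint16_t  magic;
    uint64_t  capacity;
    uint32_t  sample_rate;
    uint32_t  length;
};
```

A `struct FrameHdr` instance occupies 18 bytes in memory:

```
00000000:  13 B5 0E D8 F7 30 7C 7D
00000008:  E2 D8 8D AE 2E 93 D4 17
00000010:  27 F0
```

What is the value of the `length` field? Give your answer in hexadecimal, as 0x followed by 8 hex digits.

`length` follows `magic` (2 B), `capacity` (8 B), `sample_rate` (4 B), so it starts at offset 2 + 8 + 4 = 14 and occupies 4 bytes.
Bytes at offsets 14..17: D4 17 27 F0.
Little-endian stores the least-significant byte at the lowest address.
Reassemble most-significant byte first: F0 27 17 D4 → 0xF02717D4.

0xF02717D4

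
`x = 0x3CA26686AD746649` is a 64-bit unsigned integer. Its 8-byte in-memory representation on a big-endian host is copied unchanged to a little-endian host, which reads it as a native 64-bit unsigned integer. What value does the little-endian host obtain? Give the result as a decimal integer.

Stored big-endian, the bytes at ascending addresses are 3C A2 66 86 AD 74 66 49.
Read back as little-endian, the first byte is least significant, giving 0x496674AD8666A23C.
0x496674AD8666A23C = 5289043101026263612.

5289043101026263612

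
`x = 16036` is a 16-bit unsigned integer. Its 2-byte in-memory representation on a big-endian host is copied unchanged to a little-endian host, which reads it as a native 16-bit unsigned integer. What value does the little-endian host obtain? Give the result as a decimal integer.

16036 in 16-bit hexadecimal is 0x3EA4.
Stored big-endian, the bytes at ascending addresses are 3E A4.
Read back as little-endian, the first byte is least significant, giving 0xA43E.
0xA43E = 42046.

42046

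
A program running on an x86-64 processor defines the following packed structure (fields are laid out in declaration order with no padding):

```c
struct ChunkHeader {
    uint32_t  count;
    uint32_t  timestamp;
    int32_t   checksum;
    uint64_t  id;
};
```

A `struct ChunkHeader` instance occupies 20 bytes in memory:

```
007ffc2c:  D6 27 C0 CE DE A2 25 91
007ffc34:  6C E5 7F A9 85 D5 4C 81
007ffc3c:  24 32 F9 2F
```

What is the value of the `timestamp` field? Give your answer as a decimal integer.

2435162846

`timestamp` follows `count` (4 bytes), so it starts at byte offset 4 and occupies 4 bytes.
Bytes at offsets 4..7: DE A2 25 91.
Little-endian stores the least-significant byte at the lowest address.
Reassemble most-significant byte first: 91 25 A2 DE → 0x9125A2DE.
0x9125A2DE = 2435162846.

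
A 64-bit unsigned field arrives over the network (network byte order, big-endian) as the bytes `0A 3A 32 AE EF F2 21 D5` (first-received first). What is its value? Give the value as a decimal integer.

736957215959818709

Big-endian: lowest address holds the most-significant byte.
The bytes are already most-significant first: 0x0A3A32AEEFF221D5.
0x0A3A32AEEFF221D5 = 736957215959818709.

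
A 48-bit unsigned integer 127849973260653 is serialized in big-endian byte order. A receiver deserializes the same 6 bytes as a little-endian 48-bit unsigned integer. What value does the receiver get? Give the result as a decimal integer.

127849973260653 in 48-bit hexadecimal is 0x7447643DA16D.
Stored big-endian, the bytes at ascending addresses are 74 47 64 3D A1 6D.
Read back as little-endian, the first byte is least significant, giving 0x6DA13D644774.
0x6DA13D644774 = 120539287144308.

120539287144308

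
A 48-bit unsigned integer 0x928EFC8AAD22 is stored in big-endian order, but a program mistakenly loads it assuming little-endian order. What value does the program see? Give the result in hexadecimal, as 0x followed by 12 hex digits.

Stored big-endian, the bytes at ascending addresses are 92 8E FC 8A AD 22.
Read back as little-endian, the first byte is least significant, giving 0x22AD8AFC8E92.

0x22AD8AFC8E92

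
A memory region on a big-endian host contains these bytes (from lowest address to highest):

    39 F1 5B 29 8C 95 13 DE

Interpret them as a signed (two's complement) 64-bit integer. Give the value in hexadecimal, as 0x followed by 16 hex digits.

In big-endian order the high byte comes first in memory.
The bytes are already most-significant first: 0x39F15B298C9513DE.

0x39F15B298C9513DE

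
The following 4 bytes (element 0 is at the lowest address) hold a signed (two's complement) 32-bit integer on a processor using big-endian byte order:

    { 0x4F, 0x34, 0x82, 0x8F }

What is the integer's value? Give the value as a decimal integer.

1328841359

Big-endian: lowest address holds the most-significant byte.
The bytes are already most-significant first: 0x4F34828F.
0x4F34828F = 1328841359.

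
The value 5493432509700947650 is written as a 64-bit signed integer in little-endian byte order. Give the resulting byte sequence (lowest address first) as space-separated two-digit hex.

C2 BE 4E 1A C3 97 3C 4C

5493432509700947650 in hexadecimal, padded to 64 bits, is 0x4C3C97C31A4EBEC2.
Split into bytes (most-significant first): 4C 3C 97 C3 1A 4E BE C2.
In little-endian order the low byte comes first in memory.
So at ascending addresses the bytes are C2 BE 4E 1A C3 97 3C 4C.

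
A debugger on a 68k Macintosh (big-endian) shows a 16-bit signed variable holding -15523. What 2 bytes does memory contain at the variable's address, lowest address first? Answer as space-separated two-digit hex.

C3 5D

Two's complement of -15523 in 16 bits: 15523 = 0x3CA3; invert → 0xC35C; add 1 → 0xC35D.
Split into bytes (most-significant first): C3 5D.
Big-endian: lowest address holds the most-significant byte.
So the memory order matches the most-significant-first order: C3 5D.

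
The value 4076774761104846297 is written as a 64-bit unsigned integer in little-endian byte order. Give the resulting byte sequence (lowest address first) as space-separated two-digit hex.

4076774761104846297 in hexadecimal, padded to 64 bits, is 0x38939D0BA8EEADD9.
Split into bytes (most-significant first): 38 93 9D 0B A8 EE AD D9.
Little-endian: lowest address holds the least-significant byte.
So at ascending addresses the bytes are D9 AD EE A8 0B 9D 93 38.

D9 AD EE A8 0B 9D 93 38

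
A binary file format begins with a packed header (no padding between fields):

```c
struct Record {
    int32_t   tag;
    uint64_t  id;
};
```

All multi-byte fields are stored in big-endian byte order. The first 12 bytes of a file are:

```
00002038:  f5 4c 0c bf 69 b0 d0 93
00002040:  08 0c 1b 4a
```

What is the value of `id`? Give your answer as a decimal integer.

7615816299797289802

`id` follows `tag` (4 bytes), so it starts at byte offset 4 and occupies 8 bytes.
Bytes at offsets 4..11: 69 B0 D0 93 08 0C 1B 4A.
In big-endian order the high byte comes first in memory.
The bytes are already most-significant first: 0x69B0D093080C1B4A.
0x69B0D093080C1B4A = 7615816299797289802.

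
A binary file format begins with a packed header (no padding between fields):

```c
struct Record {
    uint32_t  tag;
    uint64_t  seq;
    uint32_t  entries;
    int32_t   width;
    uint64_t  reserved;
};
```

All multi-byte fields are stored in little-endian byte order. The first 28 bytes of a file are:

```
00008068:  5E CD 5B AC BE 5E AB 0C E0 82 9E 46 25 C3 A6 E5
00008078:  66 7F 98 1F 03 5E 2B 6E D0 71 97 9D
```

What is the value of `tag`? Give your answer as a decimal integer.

`tag` is the first field, at byte offset 0, occupying 4 bytes.
Bytes at offsets 0..3: 5E CD 5B AC.
Little-endian stores the least-significant byte at the lowest address.
Reassemble most-significant byte first: AC 5B CD 5E → 0xAC5BCD5E.
0xAC5BCD5E = 2891697502.

2891697502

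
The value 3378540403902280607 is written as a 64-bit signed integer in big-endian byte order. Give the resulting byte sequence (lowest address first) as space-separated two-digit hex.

3378540403902280607 in hexadecimal, padded to 64 bits, is 0x2EE2FC98D9E6739F.
Split into bytes (most-significant first): 2E E2 FC 98 D9 E6 73 9F.
Big-endian stores the most-significant byte at the lowest address.
So the memory order matches the most-significant-first order: 2E E2 FC 98 D9 E6 73 9F.

2E E2 FC 98 D9 E6 73 9F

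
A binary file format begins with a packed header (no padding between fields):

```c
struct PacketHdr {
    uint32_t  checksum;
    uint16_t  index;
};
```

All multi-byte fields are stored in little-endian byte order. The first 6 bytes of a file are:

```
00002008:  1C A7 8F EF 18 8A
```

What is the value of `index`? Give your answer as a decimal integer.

35352

`index` follows `checksum` (4 bytes), so it starts at byte offset 4 and occupies 2 bytes.
Bytes at offsets 4..5: 18 8A.
In little-endian order the low byte comes first in memory.
Reassemble most-significant byte first: 8A 18 → 0x8A18.
0x8A18 = 35352.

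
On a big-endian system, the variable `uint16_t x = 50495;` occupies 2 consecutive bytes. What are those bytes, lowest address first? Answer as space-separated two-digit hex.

50495 in hexadecimal, padded to 16 bits, is 0xC53F.
Split into bytes (most-significant first): C5 3F.
Big-endian stores the most-significant byte at the lowest address.
So the memory order matches the most-significant-first order: C5 3F.

C5 3F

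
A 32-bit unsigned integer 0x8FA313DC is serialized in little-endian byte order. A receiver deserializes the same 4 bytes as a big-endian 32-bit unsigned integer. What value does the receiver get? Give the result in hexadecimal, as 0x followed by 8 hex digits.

0xDC13A38F

Stored little-endian, the bytes at ascending addresses are DC 13 A3 8F.
Read back as big-endian, the last byte is least significant, giving 0xDC13A38F.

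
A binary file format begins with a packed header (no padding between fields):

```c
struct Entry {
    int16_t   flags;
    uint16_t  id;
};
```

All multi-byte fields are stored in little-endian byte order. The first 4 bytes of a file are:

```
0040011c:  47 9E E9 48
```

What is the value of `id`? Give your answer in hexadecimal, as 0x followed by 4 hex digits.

0x48E9

`id` follows `flags` (2 bytes), so it starts at byte offset 2 and occupies 2 bytes.
Bytes at offsets 2..3: E9 48.
Little-endian stores the least-significant byte at the lowest address.
Reassemble most-significant byte first: 48 E9 → 0x48E9.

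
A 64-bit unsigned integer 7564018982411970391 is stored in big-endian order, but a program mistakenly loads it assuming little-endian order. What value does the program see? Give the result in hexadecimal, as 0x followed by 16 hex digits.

0x5727FA4830CBF868

7564018982411970391 in 64-bit hexadecimal is 0x68F8CB3048FA2757.
Stored big-endian, the bytes at ascending addresses are 68 F8 CB 30 48 FA 27 57.
Read back as little-endian, the first byte is least significant, giving 0x5727FA4830CBF868.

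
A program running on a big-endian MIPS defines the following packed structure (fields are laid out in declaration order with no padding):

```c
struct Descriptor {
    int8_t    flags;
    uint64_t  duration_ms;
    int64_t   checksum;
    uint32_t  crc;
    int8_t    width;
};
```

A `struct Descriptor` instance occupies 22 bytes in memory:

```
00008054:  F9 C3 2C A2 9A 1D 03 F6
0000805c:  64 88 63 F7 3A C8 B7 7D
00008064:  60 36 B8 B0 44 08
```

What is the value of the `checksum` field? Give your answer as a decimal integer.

`checksum` follows `flags` (1 B), `duration_ms` (8 B), so it starts at offset 1 + 8 = 9 and occupies 8 bytes.
Bytes at offsets 9..16: 88 63 F7 3A C8 B7 7D 60.
Big-endian stores the most-significant byte at the lowest address.
The bytes are already most-significant first: 0x8863F73AC8B77D60.
Top bit is set, so as a signed 64-bit value this is 0x8863F73AC8B77D60 − 2^64 = -8618773430009365152.

-8618773430009365152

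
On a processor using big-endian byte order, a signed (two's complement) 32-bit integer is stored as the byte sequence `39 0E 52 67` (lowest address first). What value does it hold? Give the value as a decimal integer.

957239911

In big-endian order the high byte comes first in memory.
The bytes are already most-significant first: 0x390E5267.
0x390E5267 = 957239911.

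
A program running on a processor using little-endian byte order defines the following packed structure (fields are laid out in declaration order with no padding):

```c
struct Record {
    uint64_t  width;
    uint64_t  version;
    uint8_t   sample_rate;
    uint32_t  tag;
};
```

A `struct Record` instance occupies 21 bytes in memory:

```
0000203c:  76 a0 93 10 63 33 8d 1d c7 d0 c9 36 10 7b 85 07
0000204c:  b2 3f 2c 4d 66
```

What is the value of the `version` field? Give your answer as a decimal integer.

`version` follows `width` (8 bytes), so it starts at byte offset 8 and occupies 8 bytes.
Bytes at offsets 8..15: C7 D0 C9 36 10 7B 85 07.
Little-endian stores the least-significant byte at the lowest address.
Reassemble most-significant byte first: 07 85 7B 10 36 C9 D0 C7 → 0x07857B1036C9D0C7.
0x07857B1036C9D0C7 = 541974639736901831.

541974639736901831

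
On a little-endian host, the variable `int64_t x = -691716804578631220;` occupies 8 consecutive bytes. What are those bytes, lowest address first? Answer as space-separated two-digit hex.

CC 21 EC 29 3B 87 66 F6

Two's complement of -691716804578631220 in 64 bits: 691716804578631220 = 0x099978C4D613DE34; invert → 0xF666873B29EC21CB; add 1 → 0xF666873B29EC21CC.
Split into bytes (most-significant first): F6 66 87 3B 29 EC 21 CC.
Little-endian: lowest address holds the least-significant byte.
So at ascending addresses the bytes are CC 21 EC 29 3B 87 66 F6.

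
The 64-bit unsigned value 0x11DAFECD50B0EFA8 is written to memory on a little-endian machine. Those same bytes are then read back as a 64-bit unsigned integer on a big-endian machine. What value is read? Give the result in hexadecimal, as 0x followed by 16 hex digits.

Stored little-endian, the bytes at ascending addresses are A8 EF B0 50 CD FE DA 11.
Read back as big-endian, the last byte is least significant, giving 0xA8EFB050CDFEDA11.

0xA8EFB050CDFEDA11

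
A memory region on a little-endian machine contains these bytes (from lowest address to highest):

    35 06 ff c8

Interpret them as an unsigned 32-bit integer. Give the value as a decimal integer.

In little-endian order the low byte comes first in memory.
Reassemble most-significant byte first: C8 FF 06 35 → 0xC8FF0635.
0xC8FF0635 = 3372156469.

3372156469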